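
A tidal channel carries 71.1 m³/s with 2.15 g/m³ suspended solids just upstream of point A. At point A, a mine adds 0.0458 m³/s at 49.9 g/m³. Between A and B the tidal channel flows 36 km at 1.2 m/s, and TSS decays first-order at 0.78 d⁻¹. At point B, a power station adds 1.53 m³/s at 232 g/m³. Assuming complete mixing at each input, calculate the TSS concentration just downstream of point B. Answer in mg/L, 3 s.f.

6.51 mg/L

After input A: C = (71.1·2.15 + 0.0458·49.9) / 71.15 = 2.181 mg/L.
Over the 36 km reach to input B (t = 3e+04 s = 0.3472 d), decay gives C = 2.181·exp(−0.78·0.3472) = 1.663 mg/L.
After input B: C = (71.15·1.663 + 1.53·232) / 72.68 = 6.512 mg/L.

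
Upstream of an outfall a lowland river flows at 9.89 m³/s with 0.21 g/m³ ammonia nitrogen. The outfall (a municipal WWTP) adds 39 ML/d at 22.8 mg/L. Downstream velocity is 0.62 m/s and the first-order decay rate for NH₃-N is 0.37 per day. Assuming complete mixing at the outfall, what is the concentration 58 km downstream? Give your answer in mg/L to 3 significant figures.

39 ML/d = 0.4514 m³/s.
After complete mixing, C₀ = (0.4514·22.8 + 9.89·0.21) / 10.34 = 1.196 mg/L.
Travel time t = 5.8e+04 m / 0.62 m/s = 9.355e+04 s = 1.083 d.
C = 1.196·exp(−0.37·1.083) = 1.196·0.6699 = 0.8012 mg/L.

0.801 mg/L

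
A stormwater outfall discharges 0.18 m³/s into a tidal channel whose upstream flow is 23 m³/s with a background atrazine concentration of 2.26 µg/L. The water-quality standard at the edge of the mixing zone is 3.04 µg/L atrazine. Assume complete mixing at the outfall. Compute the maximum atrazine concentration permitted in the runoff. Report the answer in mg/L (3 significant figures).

0.103 mg/L

2.26 µg/L = 0.00226 mg/L.
3.04 µg/L = 0.00304 mg/L.
Mass balance: 0.00304·23.18 = 0.18·Cₑ + 23·0.00226.
Cₑ = (0.07047 − 0.05198) / 0.18 = 0.1027 mg/L.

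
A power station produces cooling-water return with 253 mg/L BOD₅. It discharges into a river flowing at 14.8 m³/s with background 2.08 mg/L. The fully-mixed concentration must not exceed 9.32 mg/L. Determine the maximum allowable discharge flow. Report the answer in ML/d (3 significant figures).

Mass balance at complete mixing: C_std·(Q_w + Q_r) = Q_w·C_e + Q_r·C_b.
Rearranging, Q_w = Q_r·(C_std − C_b)/(C_e − C_std) = 14.8·(9.32 − 2.08) / (253 − 9.32) = 0.4397 m³/s.
= 37.99 ML/d.

38.0 ML/d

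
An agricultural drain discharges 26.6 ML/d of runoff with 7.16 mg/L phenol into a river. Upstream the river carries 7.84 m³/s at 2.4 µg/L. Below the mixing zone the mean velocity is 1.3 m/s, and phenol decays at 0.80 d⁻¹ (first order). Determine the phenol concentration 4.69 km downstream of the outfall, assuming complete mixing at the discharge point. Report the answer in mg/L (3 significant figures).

26.6 ML/d = 0.3079 m³/s.
2.4 µg/L = 0.0024 mg/L.
After complete mixing, C₀ = (0.3079·7.16 + 7.84·0.0024) / 8.148 = 0.2729 mg/L.
Travel time t = 4690 m / 1.3 m/s = 3608 s = 0.04176 d.
C = 0.2729·exp(−0.80·0.04176) = 0.2729·0.9671 = 0.2639 mg/L.

0.264 mg/L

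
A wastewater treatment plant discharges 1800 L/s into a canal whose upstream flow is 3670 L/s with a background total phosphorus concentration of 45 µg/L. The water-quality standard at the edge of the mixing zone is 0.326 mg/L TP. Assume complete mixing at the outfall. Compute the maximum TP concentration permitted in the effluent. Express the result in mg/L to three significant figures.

0.899 mg/L

1800 L/s = 1.8 m³/s.
3670 L/s = 3.67 m³/s.
45 µg/L = 0.045 mg/L.
Mass balance: 0.326·5.47 = 1.8·Cₑ + 3.67·0.045.
Cₑ = (1.783 − 0.1651) / 1.8 = 0.8989 mg/L.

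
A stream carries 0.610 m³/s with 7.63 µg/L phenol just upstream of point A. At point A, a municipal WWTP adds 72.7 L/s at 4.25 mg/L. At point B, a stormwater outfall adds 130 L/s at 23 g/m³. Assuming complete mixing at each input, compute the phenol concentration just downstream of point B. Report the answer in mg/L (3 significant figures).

7.63 µg/L = 0.00763 mg/L.
72.7 L/s = 0.0727 m³/s.
After input A: C = (0.61·0.00763 + 0.0727·4.25) / 0.6827 = 0.4594 mg/L.
130 L/s = 0.13 m³/s.
After input B: C = (0.6827·0.4594 + 0.13·23) / 0.8127 = 4.065 mg/L.

4.07 mg/L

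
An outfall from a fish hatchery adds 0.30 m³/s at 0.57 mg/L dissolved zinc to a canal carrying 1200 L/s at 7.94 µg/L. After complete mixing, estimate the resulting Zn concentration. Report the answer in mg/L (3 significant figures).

0.120 mg/L

1200 L/s = 1.2 m³/s.
7.94 µg/L = 0.00794 mg/L.
Flow-weighted mixing gives C = (0.3·0.57 + 1.2·0.00794) / (0.3 + 1.2) = 0.1805/1.5 = 0.1204 mg/L.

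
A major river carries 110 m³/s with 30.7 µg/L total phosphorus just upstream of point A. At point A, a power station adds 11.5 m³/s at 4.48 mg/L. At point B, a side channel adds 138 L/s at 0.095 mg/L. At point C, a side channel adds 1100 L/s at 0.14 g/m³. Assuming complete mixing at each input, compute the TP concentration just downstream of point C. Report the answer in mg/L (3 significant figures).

0.449 mg/L

30.7 µg/L = 0.0307 mg/L.
After input A: C = (110·0.0307 + 11.5·4.48) / 121.5 = 0.4518 mg/L.
138 L/s = 0.138 m³/s.
After input B: C = (121.5·0.4518 + 0.138·0.095) / 121.6 = 0.4514 mg/L.
1100 L/s = 1.1 m³/s.
After input C: C = (121.6·0.4514 + 1.1·0.14) / 122.7 = 0.4486 mg/L.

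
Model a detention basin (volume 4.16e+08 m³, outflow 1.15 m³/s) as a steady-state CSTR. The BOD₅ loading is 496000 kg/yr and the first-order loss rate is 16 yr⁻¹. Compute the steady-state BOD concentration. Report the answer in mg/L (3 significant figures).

Outflow Q = 1.15 m³/s × 3.156e+07 s/yr = 3.629e+07 m³/yr.
Steady-state CSTR mass balance: W = Q·C + k·V·C, so C = W/(Q + kV).
Q + kV = 3.629e+07 + 16·4.16e+08 = 6.692e+09 m³/yr.
C = 496000/6.692e+09 = 7.412e-05 kg/m³ = 0.07412 mg/L.

0.0741 mg/L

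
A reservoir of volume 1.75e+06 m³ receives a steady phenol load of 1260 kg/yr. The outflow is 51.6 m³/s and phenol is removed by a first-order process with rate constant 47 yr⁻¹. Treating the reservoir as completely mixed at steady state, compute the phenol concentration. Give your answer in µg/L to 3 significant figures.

Outflow Q = 51.6 m³/s × 3.156e+07 s/yr = 1.628e+09 m³/yr.
Steady-state CSTR mass balance: W = Q·C + k·V·C, so C = W/(Q + kV).
Q + kV = 1.628e+09 + 47·1.75e+06 = 1.711e+09 m³/yr.
C = 1260/1.711e+09 = 7.366e-07 kg/m³ = 0.0007366 mg/L = 0.7366 µg/L.

0.737 µg/L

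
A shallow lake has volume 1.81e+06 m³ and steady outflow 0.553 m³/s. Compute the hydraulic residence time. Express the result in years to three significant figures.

0.104 yr

Q = 0.553 m³/s × 3.156e+07 s/yr = 1.745e+07 m³/yr.
Hydraulic residence time τ = V/Q = 1.81e+06/1.745e+07 = 0.1037 yr.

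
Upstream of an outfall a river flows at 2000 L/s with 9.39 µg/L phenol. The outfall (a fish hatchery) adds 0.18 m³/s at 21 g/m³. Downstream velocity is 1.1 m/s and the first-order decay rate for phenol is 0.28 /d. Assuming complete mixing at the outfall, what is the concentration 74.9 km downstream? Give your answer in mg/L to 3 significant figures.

1.40 mg/L

2000 L/s = 2 m³/s.
9.39 µg/L = 0.00939 mg/L.
After complete mixing, C₀ = (0.18·21 + 2·0.00939) / 2.18 = 1.743 mg/L.
Travel time t = 7.49e+04 m / 1.1 m/s = 6.809e+04 s = 0.7881 d.
C = 1.743·exp(−0.28·0.7881) = 1.743·0.802 = 1.398 mg/L.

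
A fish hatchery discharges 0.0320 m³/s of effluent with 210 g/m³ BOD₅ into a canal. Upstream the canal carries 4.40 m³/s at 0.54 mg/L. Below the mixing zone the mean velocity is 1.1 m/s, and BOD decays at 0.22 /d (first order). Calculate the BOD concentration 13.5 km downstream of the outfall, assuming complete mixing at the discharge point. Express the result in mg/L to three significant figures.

After complete mixing, C₀ = (0.032·210 + 4.4·0.54) / 4.432 = 2.052 mg/L.
Travel time t = 1.35e+04 m / 1.1 m/s = 1.227e+04 s = 0.142 d.
C = 2.052·exp(−0.22·0.142) = 2.052·0.9692 = 1.989 mg/L.

1.99 mg/L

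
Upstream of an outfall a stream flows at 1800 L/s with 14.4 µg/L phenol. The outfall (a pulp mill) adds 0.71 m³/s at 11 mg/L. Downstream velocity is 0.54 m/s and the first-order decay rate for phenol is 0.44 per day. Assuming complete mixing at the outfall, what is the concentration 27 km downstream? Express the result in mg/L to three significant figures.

1800 L/s = 1.8 m³/s.
14.4 µg/L = 0.0144 mg/L.
After complete mixing, C₀ = (0.71·11 + 1.8·0.0144) / 2.51 = 3.122 mg/L.
Travel time t = 2.7e+04 m / 0.54 m/s = 5e+04 s = 0.5787 d.
C = 3.122·exp(−0.44·0.5787) = 3.122·0.7752 = 2.42 mg/L.

2.42 mg/L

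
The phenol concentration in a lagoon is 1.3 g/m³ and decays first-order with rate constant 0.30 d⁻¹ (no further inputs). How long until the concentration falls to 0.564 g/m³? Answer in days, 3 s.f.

2.78 d

t = ln(C₀/C)/k = ln(1.3/0.564)/0.30 = 0.8351/0.30 = 2.784 d.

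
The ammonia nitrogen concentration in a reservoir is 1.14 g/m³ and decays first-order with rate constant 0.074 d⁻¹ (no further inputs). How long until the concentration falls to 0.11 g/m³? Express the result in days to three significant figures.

31.6 d

t = ln(C₀/C)/k = ln(1.14/0.11)/0.074 = 2.338/0.074 = 31.6 d.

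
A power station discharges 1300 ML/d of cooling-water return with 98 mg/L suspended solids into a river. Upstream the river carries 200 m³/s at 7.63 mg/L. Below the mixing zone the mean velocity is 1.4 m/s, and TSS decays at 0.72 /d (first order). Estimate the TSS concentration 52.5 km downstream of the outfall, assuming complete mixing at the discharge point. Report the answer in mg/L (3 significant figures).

1300 ML/d = 15.05 m³/s.
After complete mixing, C₀ = (15.05·98 + 200·7.63) / 215 = 13.95 mg/L.
Travel time t = 5.25e+04 m / 1.4 m/s = 3.75e+04 s = 0.434 d.
C = 13.95·exp(−0.72·0.434) = 13.95·0.7316 = 10.21 mg/L.

10.2 mg/L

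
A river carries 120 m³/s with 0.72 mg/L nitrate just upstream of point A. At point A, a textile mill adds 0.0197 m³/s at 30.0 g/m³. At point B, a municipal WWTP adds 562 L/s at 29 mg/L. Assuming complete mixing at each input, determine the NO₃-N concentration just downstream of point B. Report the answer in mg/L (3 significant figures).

After input A: C = (120·0.72 + 0.0197·30) / 120 = 0.7248 mg/L.
562 L/s = 0.562 m³/s.
After input B: C = (120·0.7248 + 0.562·29) / 120.6 = 0.8566 mg/L.

0.857 mg/L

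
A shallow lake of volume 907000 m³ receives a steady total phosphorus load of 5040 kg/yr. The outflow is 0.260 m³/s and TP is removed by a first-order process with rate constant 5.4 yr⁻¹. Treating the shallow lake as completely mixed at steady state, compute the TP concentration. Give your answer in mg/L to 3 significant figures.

0.385 mg/L

Outflow Q = 0.260 m³/s × 3.156e+07 s/yr = 8.205e+06 m³/yr.
Steady-state CSTR mass balance: W = Q·C + k·V·C, so C = W/(Q + kV).
Q + kV = 8.205e+06 + 5.4·907000 = 1.31e+07 m³/yr.
C = 5040/1.31e+07 = 0.0003847 kg/m³ = 0.3847 mg/L.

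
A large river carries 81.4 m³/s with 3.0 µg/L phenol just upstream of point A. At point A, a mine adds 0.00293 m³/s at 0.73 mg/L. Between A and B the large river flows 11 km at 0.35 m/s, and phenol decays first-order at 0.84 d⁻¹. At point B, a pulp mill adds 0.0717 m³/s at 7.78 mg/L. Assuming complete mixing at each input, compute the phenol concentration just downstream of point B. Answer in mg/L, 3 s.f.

0.00907 mg/L

3.0 µg/L = 0.003 mg/L.
After input A: C = (81.4·0.003 + 0.00293·0.73) / 81.4 = 0.003026 mg/L.
Over the 11 km reach to input B (t = 3.143e+04 s = 0.3638 d), decay gives C = 0.003026·exp(−0.84·0.3638) = 0.002229 mg/L.
After input B: C = (81.4·0.002229 + 0.0717·7.78) / 81.47 = 0.009074 mg/L.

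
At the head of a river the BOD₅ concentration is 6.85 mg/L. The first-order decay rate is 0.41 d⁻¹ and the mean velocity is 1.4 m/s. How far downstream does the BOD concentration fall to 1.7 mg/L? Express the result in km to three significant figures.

From C = C₀·e^(−kt), t = ln(C₀/C)/k = ln(6.85/1.7)/0.41 = 1.394/0.41 = 3.399 d.
Distance = v·t = 1.4 m/s × 2.937e+05 s = 4.112e+05 m = 411.2 km.

411 km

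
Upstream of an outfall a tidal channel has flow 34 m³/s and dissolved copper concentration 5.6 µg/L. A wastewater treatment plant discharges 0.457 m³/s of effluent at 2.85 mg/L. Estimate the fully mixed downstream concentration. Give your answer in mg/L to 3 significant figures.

5.6 µg/L = 0.0056 mg/L.
By mass balance at complete mixing, C = (0.457·2.85 + 34·0.0056) / (0.457 + 34) = 1.493/34.46 = 0.04333 mg/L.

0.0433 mg/L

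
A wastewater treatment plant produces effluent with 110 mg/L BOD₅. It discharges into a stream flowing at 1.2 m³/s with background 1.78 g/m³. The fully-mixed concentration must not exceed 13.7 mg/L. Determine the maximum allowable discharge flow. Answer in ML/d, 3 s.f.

12.8 ML/d

Mass balance at complete mixing: C_std·(Q_w + Q_r) = Q_w·C_e + Q_r·C_b.
Rearranging, Q_w = Q_r·(C_std − C_b)/(C_e − C_std) = 1.2·(13.7 − 1.78) / (110 − 13.7) = 0.1485 m³/s.
= 12.83 ML/d.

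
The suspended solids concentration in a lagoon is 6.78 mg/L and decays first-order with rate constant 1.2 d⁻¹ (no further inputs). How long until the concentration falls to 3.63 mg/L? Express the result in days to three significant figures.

0.521 d

t = ln(C₀/C)/k = ln(6.78/3.63)/1.2 = 0.6247/1.2 = 0.5206 d.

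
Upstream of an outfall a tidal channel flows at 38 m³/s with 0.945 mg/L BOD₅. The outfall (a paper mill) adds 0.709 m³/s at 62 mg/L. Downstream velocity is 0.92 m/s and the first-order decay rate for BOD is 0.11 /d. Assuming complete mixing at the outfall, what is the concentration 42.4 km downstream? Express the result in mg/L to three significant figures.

After complete mixing, C₀ = (0.709·62 + 38·0.945) / 38.71 = 2.063 mg/L.
Travel time t = 4.24e+04 m / 0.92 m/s = 4.609e+04 s = 0.5334 d.
C = 2.063·exp(−0.11·0.5334) = 2.063·0.943 = 1.946 mg/L.

1.95 mg/L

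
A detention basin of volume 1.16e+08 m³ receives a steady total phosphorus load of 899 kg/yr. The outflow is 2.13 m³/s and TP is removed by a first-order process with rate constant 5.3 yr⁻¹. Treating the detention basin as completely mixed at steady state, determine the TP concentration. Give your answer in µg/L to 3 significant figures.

Outflow Q = 2.13 m³/s × 3.156e+07 s/yr = 6.722e+07 m³/yr.
Steady-state CSTR mass balance: W = Q·C + k·V·C, so C = W/(Q + kV).
Q + kV = 6.722e+07 + 5.3·1.16e+08 = 6.82e+08 m³/yr.
C = 899/6.82e+08 = 1.318e-06 kg/m³ = 0.001318 mg/L = 1.318 µg/L.

1.32 µg/L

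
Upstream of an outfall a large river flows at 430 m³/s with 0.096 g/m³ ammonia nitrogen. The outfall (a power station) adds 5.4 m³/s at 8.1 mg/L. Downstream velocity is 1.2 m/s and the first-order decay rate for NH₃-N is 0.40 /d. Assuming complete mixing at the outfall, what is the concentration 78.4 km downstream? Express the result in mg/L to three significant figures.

After complete mixing, C₀ = (5.4·8.1 + 430·0.096) / 435.4 = 0.1953 mg/L.
Travel time t = 7.84e+04 m / 1.2 m/s = 6.533e+04 s = 0.7562 d.
C = 0.1953·exp(−0.40·0.7562) = 0.1953·0.739 = 0.1443 mg/L.

0.144 mg/L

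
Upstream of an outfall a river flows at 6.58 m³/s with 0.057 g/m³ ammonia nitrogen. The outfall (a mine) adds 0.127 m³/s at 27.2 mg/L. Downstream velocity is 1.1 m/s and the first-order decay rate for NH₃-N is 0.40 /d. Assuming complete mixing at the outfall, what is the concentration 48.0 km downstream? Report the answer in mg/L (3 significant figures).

0.467 mg/L

After complete mixing, C₀ = (0.127·27.2 + 6.58·0.057) / 6.707 = 0.571 mg/L.
Travel time t = 4.8e+04 m / 1.1 m/s = 4.364e+04 s = 0.5051 d.
C = 0.571·exp(−0.40·0.5051) = 0.571·0.8171 = 0.4665 mg/L.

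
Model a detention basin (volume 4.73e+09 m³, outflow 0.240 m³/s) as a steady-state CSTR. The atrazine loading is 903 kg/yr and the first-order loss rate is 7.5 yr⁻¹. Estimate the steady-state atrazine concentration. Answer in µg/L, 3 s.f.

0.0254 µg/L

Outflow Q = 0.240 m³/s × 3.156e+07 s/yr = 7.574e+06 m³/yr.
Steady-state CSTR mass balance: W = Q·C + k·V·C, so C = W/(Q + kV).
Q + kV = 7.574e+06 + 7.5·4.73e+09 = 3.548e+10 m³/yr.
C = 903/3.548e+10 = 2.545e-08 kg/m³ = 2.545e-05 mg/L = 0.02545 µg/L.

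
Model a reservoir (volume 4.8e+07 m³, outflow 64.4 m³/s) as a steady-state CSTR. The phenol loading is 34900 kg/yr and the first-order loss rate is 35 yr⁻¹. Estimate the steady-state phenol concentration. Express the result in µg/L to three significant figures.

Outflow Q = 64.4 m³/s × 3.156e+07 s/yr = 2.032e+09 m³/yr.
Steady-state CSTR mass balance: W = Q·C + k·V·C, so C = W/(Q + kV).
Q + kV = 2.032e+09 + 35·4.8e+07 = 3.712e+09 m³/yr.
C = 34900/3.712e+09 = 9.401e-06 kg/m³ = 0.009401 mg/L = 9.401 µg/L.

9.40 µg/L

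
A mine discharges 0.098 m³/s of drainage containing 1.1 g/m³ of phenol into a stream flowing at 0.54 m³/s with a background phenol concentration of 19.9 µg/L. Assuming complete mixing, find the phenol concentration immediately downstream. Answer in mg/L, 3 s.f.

0.186 mg/L

19.9 µg/L = 0.0199 mg/L.
Conservation of mass across the mixing zone: C = (0.098·1.1 + 0.54·0.0199) / (0.098 + 0.54) = 0.1185/0.638 = 0.1858 mg/L.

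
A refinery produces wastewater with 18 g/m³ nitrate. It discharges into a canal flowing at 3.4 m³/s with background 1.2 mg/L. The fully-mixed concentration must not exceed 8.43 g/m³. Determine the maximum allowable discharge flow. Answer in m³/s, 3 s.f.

Mass balance at complete mixing: C_std·(Q_w + Q_r) = Q_w·C_e + Q_r·C_b.
Rearranging, Q_w = Q_r·(C_std − C_b)/(C_e − C_std) = 3.4·(8.43 − 1.2) / (18 − 8.43) = 2.569 m³/s.

2.57 m³/s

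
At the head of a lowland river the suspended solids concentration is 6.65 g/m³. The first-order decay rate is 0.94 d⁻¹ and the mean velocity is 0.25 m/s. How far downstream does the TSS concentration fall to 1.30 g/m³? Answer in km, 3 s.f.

37.5 km

From C = C₀·e^(−kt), t = ln(C₀/C)/k = ln(6.65/1.30)/0.94 = 1.632/0.94 = 1.736 d.
Distance = v·t = 0.25 m/s × 1.5e+05 s = 3.751e+04 m = 37.51 km.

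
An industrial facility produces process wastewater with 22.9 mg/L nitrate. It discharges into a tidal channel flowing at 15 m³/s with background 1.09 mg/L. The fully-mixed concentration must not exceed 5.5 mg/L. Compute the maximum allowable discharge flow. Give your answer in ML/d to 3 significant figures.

Mass balance at complete mixing: C_std·(Q_w + Q_r) = Q_w·C_e + Q_r·C_b.
Rearranging, Q_w = Q_r·(C_std − C_b)/(C_e − C_std) = 15·(5.5 − 1.09) / (22.9 − 5.5) = 3.802 m³/s.
= 328.5 ML/d.

328 ML/d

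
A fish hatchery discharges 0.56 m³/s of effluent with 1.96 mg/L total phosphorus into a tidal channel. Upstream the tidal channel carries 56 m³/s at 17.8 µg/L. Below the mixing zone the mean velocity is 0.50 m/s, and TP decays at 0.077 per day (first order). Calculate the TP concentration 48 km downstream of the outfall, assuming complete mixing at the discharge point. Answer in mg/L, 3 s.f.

17.8 µg/L = 0.0178 mg/L.
After complete mixing, C₀ = (0.56·1.96 + 56·0.0178) / 56.56 = 0.03703 mg/L.
Travel time t = 4.8e+04 m / 0.50 m/s = 9.6e+04 s = 1.111 d.
C = 0.03703·exp(−0.077·1.111) = 0.03703·0.918 = 0.03399 mg/L.

0.0340 mg/L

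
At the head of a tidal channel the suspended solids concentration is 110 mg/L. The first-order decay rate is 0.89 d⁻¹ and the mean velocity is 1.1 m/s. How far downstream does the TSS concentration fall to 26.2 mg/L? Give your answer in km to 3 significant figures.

153 km

From C = C₀·e^(−kt), t = ln(C₀/C)/k = ln(110/26.2)/0.89 = 1.435/0.89 = 1.612 d.
Distance = v·t = 1.1 m/s × 1.393e+05 s = 1.532e+05 m = 153.2 km.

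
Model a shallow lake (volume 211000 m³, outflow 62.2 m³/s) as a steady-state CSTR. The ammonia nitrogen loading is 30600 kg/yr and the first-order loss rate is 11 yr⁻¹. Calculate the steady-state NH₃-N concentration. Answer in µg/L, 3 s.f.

15.6 µg/L

Outflow Q = 62.2 m³/s × 3.156e+07 s/yr = 1.963e+09 m³/yr.
Steady-state CSTR mass balance: W = Q·C + k·V·C, so C = W/(Q + kV).
Q + kV = 1.963e+09 + 11·211000 = 1.965e+09 m³/yr.
C = 30600/1.965e+09 = 1.557e-05 kg/m³ = 0.01557 mg/L = 15.57 µg/L.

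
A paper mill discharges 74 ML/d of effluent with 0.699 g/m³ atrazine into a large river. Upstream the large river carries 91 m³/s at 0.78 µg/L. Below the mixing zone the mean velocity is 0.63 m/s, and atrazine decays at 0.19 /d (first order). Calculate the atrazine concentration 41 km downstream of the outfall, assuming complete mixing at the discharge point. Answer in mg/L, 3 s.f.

0.00632 mg/L

74 ML/d = 0.8565 m³/s.
0.78 µg/L = 0.00078 mg/L.
After complete mixing, C₀ = (0.8565·0.699 + 91·0.00078) / 91.86 = 0.00729 mg/L.
Travel time t = 4.1e+04 m / 0.63 m/s = 6.508e+04 s = 0.7532 d.
C = 0.00729·exp(−0.19·0.7532) = 0.00729·0.8667 = 0.006318 mg/L.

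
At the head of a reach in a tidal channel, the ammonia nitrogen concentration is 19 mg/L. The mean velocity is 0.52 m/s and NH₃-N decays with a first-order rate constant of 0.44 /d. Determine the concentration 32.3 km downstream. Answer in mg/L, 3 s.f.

Travel time t = 32.3 km / 0.52 m/s = 3.23e+04/0.52 = 6.212e+04 s = 0.7189 d.
First-order decay: C = 19·exp(−0.44·0.7189) = 19·0.7288 = 13.85 mg/L.

13.8 mg/L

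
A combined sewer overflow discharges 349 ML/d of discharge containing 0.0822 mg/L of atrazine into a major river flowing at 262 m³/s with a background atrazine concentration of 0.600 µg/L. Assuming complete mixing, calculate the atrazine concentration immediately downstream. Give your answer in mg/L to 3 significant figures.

0.00184 mg/L

349 ML/d = 4.039 m³/s.
0.600 µg/L = 0.0006 mg/L.
Flow-weighted mixing gives C = (4.039·0.0822 + 262·0.0006) / (4.039 + 262) = 0.4892/266 = 0.001839 mg/L.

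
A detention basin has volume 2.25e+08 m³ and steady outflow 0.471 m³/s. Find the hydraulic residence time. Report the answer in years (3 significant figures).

Q = 0.471 m³/s × 3.156e+07 s/yr = 1.486e+07 m³/yr.
Hydraulic residence time τ = V/Q = 2.25e+08/1.486e+07 = 15.14 yr.

15.1 yr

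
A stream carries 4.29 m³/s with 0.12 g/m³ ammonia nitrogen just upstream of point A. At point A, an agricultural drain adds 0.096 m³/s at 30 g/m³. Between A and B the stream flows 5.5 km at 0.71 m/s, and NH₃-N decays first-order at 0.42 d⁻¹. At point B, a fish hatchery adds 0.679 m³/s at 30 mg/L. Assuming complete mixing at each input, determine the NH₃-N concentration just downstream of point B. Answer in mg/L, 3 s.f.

After input A: C = (4.29·0.12 + 0.096·30) / 4.386 = 0.774 mg/L.
Over the 5.5 km reach to input B (t = 7746 s = 0.08966 d), decay gives C = 0.774·exp(−0.42·0.08966) = 0.7454 mg/L.
After input B: C = (4.386·0.7454 + 0.679·30) / 5.065 = 4.667 mg/L.

4.67 mg/L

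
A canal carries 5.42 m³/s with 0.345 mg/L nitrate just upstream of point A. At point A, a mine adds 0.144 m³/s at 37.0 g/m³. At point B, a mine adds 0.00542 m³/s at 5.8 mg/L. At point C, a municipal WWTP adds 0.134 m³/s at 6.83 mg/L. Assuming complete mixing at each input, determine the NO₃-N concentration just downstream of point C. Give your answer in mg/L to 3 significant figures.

After input A: C = (5.42·0.345 + 0.144·37) / 5.564 = 1.294 mg/L.
After input B: C = (5.564·1.294 + 0.00542·5.8) / 5.569 = 1.298 mg/L.
After input C: C = (5.569·1.298 + 0.134·6.83) / 5.703 = 1.428 mg/L.

1.43 mg/L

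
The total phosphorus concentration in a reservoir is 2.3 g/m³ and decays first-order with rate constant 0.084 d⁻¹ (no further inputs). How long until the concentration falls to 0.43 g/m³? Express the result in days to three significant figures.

t = ln(C₀/C)/k = ln(2.3/0.43)/0.084 = 1.677/0.084 = 19.96 d.

20.0 d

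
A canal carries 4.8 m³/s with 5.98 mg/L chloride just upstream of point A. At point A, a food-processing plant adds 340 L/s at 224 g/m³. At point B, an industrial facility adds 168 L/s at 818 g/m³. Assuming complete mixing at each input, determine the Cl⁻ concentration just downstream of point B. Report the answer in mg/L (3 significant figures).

340 L/s = 0.34 m³/s.
After input A: C = (4.8·5.98 + 0.34·224) / 5.14 = 20.4 mg/L.
168 L/s = 0.168 m³/s.
After input B: C = (5.14·20.4 + 0.168·818) / 5.308 = 45.65 mg/L.

45.6 mg/L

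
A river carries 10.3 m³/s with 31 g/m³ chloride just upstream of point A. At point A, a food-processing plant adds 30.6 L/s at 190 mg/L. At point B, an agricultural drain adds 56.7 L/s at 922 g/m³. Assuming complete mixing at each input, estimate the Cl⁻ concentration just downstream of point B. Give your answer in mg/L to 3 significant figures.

30.6 L/s = 0.0306 m³/s.
After input A: C = (10.3·31 + 0.0306·190) / 10.33 = 31.47 mg/L.
56.7 L/s = 0.0567 m³/s.
After input B: C = (10.33·31.47 + 0.0567·922) / 10.39 = 36.33 mg/L.

36.3 mg/L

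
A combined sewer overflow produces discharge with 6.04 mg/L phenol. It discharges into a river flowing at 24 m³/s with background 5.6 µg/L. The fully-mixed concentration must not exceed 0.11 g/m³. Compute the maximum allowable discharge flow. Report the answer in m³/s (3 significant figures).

0.423 m³/s

5.6 µg/L = 0.0056 mg/L.
Mass balance at complete mixing: C_std·(Q_w + Q_r) = Q_w·C_e + Q_r·C_b.
Rearranging, Q_w = Q_r·(C_std − C_b)/(C_e − C_std) = 24·(0.11 − 0.0056) / (6.04 − 0.11) = 0.4225 m³/s.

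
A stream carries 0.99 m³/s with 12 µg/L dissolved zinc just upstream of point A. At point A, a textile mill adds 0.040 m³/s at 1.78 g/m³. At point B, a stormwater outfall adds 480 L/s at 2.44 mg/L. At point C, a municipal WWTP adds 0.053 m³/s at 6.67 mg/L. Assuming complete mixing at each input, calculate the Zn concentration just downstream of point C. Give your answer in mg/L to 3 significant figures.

12 µg/L = 0.012 mg/L.
After input A: C = (0.99·0.012 + 0.04·1.78) / 1.03 = 0.08066 mg/L.
480 L/s = 0.48 m³/s.
After input B: C = (1.03·0.08066 + 0.48·2.44) / 1.51 = 0.8306 mg/L.
After input C: C = (1.51·0.8306 + 0.053·6.67) / 1.563 = 1.029 mg/L.

1.03 mg/L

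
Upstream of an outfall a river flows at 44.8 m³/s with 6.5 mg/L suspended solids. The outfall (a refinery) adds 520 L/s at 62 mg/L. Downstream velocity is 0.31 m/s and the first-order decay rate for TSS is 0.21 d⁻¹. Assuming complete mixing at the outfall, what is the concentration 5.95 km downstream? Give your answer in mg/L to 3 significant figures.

6.81 mg/L

520 L/s = 0.52 m³/s.
After complete mixing, C₀ = (0.52·62 + 44.8·6.5) / 45.32 = 7.137 mg/L.
Travel time t = 5950 m / 0.31 m/s = 1.919e+04 s = 0.2221 d.
C = 7.137·exp(−0.21·0.2221) = 7.137·0.9544 = 6.812 mg/L.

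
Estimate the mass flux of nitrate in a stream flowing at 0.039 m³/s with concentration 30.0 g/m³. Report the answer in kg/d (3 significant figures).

101 kg/d

Mass flux = Q·C = 0.039 m³/s × 30 g/m³ = 1.17 g/s.
= 1.17 g/s × 86.4 = 101.1 kg/d.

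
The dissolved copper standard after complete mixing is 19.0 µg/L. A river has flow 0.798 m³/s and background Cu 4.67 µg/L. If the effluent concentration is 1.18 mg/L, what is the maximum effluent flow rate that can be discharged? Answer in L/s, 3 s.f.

9.85 L/s

4.67 µg/L = 0.00467 mg/L.
19.0 µg/L = 0.019 mg/L.
Mass balance at complete mixing: C_std·(Q_w + Q_r) = Q_w·C_e + Q_r·C_b.
Rearranging, Q_w = Q_r·(C_std − C_b)/(C_e − C_std) = 0.798·(0.019 − 0.00467) / (1.18 − 0.019) = 0.00985 m³/s.
= 9.85 L/s.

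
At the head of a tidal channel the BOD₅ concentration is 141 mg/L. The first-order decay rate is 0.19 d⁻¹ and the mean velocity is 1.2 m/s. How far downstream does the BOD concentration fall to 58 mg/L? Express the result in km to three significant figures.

485 km

From C = C₀·e^(−kt), t = ln(C₀/C)/k = ln(141/58)/0.19 = 0.8883/0.19 = 4.675 d.
Distance = v·t = 1.2 m/s × 4.04e+05 s = 4.847e+05 m = 484.7 km.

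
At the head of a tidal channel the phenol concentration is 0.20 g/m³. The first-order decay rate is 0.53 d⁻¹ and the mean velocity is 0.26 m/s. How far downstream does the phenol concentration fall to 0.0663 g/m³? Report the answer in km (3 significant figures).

46.8 km

From C = C₀·e^(−kt), t = ln(C₀/C)/k = ln(0.20/0.0663)/0.53 = 1.104/0.53 = 2.083 d.
Distance = v·t = 0.26 m/s × 1.8e+05 s = 4.68e+04 m = 46.8 km.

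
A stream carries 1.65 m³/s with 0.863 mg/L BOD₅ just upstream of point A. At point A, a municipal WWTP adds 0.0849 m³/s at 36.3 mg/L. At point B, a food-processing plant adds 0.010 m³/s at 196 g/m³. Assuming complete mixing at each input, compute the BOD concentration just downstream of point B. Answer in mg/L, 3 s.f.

After input A: C = (1.65·0.863 + 0.0849·36.3) / 1.735 = 2.597 mg/L.
After input B: C = (1.735·2.597 + 0.01·196) / 1.745 = 3.706 mg/L.

3.71 mg/L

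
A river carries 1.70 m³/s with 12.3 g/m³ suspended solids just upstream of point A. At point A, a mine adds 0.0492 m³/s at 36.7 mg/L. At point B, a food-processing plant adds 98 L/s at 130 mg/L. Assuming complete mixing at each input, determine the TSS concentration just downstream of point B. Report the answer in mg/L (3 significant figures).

19.2 mg/L

After input A: C = (1.7·12.3 + 0.0492·36.7) / 1.749 = 12.99 mg/L.
98 L/s = 0.098 m³/s.
After input B: C = (1.749·12.99 + 0.098·130) / 1.847 = 19.19 mg/L.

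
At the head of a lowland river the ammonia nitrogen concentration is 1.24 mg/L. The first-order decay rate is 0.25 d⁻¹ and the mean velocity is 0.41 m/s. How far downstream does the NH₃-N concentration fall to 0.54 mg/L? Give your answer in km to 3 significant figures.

From C = C₀·e^(−kt), t = ln(C₀/C)/k = ln(1.24/0.54)/0.25 = 0.8313/0.25 = 3.325 d.
Distance = v·t = 0.41 m/s × 2.873e+05 s = 1.178e+05 m = 117.8 km.

118 km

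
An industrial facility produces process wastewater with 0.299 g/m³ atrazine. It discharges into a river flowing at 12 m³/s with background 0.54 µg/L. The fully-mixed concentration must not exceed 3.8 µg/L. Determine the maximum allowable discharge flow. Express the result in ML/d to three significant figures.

0.54 µg/L = 0.00054 mg/L.
3.8 µg/L = 0.0038 mg/L.
Mass balance at complete mixing: C_std·(Q_w + Q_r) = Q_w·C_e + Q_r·C_b.
Rearranging, Q_w = Q_r·(C_std − C_b)/(C_e − C_std) = 12·(0.0038 − 0.00054) / (0.299 − 0.0038) = 0.1325 m³/s.
= 11.45 ML/d.

11.4 ML/d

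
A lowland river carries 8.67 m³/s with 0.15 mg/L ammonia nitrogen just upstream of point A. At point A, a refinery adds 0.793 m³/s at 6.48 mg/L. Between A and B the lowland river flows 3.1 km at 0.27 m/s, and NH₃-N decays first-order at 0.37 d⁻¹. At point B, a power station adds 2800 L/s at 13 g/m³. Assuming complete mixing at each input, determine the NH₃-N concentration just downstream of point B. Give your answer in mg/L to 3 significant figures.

After input A: C = (8.67·0.15 + 0.793·6.48) / 9.463 = 0.6805 mg/L.
Over the 3.1 km reach to input B (t = 1.148e+04 s = 0.1329 d), decay gives C = 0.6805·exp(−0.37·0.1329) = 0.6478 mg/L.
2800 L/s = 2.8 m³/s.
After input B: C = (9.463·0.6478 + 2.8·13) / 12.26 = 3.468 mg/L.

3.47 mg/L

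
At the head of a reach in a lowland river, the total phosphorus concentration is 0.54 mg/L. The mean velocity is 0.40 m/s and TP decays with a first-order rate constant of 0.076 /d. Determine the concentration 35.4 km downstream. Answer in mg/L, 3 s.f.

Travel time t = 35.4 km / 0.40 m/s = 3.54e+04/0.40 = 8.85e+04 s = 1.024 d.
First-order decay: C = 0.54·exp(−0.076·1.024) = 0.54·0.9251 = 0.4996 mg/L.

0.500 mg/L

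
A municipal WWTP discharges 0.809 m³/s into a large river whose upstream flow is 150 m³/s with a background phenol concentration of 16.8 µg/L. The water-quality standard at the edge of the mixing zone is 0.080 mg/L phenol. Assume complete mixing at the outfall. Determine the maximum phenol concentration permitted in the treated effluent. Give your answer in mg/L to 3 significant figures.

16.8 µg/L = 0.0168 mg/L.
Mass balance: 0.08·150.8 = 0.809·Cₑ + 150·0.0168.
Cₑ = (12.06 − 2.52) / 0.809 = 11.8 mg/L.

11.8 mg/L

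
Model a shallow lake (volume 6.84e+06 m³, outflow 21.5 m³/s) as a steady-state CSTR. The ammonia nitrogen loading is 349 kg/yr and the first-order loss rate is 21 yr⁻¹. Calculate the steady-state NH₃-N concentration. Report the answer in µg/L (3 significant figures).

Outflow Q = 21.5 m³/s × 3.156e+07 s/yr = 6.785e+08 m³/yr.
Steady-state CSTR mass balance: W = Q·C + k·V·C, so C = W/(Q + kV).
Q + kV = 6.785e+08 + 21·6.84e+06 = 8.221e+08 m³/yr.
C = 349/8.221e+08 = 4.245e-07 kg/m³ = 0.0004245 mg/L = 0.4245 µg/L.

0.425 µg/L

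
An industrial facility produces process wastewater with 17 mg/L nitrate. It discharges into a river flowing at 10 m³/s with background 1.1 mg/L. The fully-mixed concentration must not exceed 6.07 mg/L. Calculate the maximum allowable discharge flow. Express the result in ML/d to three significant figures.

Mass balance at complete mixing: C_std·(Q_w + Q_r) = Q_w·C_e + Q_r·C_b.
Rearranging, Q_w = Q_r·(C_std − C_b)/(C_e − C_std) = 10·(6.07 − 1.1) / (17 − 6.07) = 4.547 m³/s.
= 392.9 ML/d.

393 ML/d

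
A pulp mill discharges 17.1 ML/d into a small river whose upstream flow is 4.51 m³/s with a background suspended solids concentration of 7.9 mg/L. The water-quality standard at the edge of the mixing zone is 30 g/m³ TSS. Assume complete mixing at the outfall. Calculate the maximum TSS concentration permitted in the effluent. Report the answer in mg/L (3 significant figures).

17.1 ML/d = 0.1979 m³/s.
Mass balance: 30·4.708 = 0.1979·Cₑ + 4.51·7.9.
Cₑ = (141.2 − 35.63) / 0.1979 = 533.6 mg/L.

534 mg/L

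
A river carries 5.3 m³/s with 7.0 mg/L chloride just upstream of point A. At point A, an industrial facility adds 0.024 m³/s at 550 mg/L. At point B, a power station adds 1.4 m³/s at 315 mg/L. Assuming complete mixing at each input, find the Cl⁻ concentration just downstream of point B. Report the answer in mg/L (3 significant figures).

73.1 mg/L

After input A: C = (5.3·7 + 0.024·550) / 5.324 = 9.448 mg/L.
After input B: C = (5.324·9.448 + 1.4·315) / 6.724 = 73.07 mg/L.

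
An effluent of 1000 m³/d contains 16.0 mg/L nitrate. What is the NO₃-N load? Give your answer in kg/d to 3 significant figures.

1000 m³/d = 0.01157 m³/s.
Mass flux = Q·C = 0.01157 m³/s × 16 g/m³ = 0.1852 g/s.
= 0.1852 g/s × 86.4 = 16 kg/d.

16.0 kg/d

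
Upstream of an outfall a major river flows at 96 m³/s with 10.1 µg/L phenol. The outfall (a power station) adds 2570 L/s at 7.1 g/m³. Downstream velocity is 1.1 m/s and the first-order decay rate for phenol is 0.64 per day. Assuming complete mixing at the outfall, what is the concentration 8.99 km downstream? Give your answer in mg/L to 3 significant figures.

2570 L/s = 2.57 m³/s.
10.1 µg/L = 0.0101 mg/L.
After complete mixing, C₀ = (2.57·7.1 + 96·0.0101) / 98.57 = 0.195 mg/L.
Travel time t = 8990 m / 1.1 m/s = 8173 s = 0.09459 d.
C = 0.195·exp(−0.64·0.09459) = 0.195·0.9413 = 0.1835 mg/L.

0.184 mg/L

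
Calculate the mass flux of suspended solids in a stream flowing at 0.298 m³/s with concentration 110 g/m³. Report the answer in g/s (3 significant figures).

Mass flux = Q·C = 0.298 m³/s × 110 g/m³ = 32.78 g/s.

32.8 g/s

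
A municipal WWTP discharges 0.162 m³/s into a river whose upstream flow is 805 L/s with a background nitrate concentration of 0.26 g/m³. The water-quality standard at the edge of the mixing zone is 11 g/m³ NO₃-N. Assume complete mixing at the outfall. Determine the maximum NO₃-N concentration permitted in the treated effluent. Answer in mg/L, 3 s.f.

64.4 mg/L

805 L/s = 0.805 m³/s.
Mass balance: 11·0.967 = 0.162·Cₑ + 0.805·0.26.
Cₑ = (10.64 − 0.2093) / 0.162 = 64.37 mg/L.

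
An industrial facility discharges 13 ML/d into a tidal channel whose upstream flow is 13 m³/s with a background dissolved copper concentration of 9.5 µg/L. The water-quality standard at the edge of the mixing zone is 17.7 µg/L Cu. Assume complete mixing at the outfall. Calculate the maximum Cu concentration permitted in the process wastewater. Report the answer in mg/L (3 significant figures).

13 ML/d = 0.1505 m³/s.
9.5 µg/L = 0.0095 mg/L.
17.7 µg/L = 0.0177 mg/L.
Mass balance: 0.0177·13.15 = 0.1505·Cₑ + 13·0.0095.
Cₑ = (0.2328 − 0.1235) / 0.1505 = 0.7262 mg/L.

0.726 mg/L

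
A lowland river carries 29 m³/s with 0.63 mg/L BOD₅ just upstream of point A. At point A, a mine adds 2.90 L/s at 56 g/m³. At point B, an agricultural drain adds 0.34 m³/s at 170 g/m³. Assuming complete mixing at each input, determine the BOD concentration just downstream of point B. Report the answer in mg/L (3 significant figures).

2.90 L/s = 0.0029 m³/s.
After input A: C = (29·0.63 + 0.0029·56) / 29 = 0.6355 mg/L.
After input B: C = (29·0.6355 + 0.34·170) / 29.34 = 2.598 mg/L.

2.60 mg/L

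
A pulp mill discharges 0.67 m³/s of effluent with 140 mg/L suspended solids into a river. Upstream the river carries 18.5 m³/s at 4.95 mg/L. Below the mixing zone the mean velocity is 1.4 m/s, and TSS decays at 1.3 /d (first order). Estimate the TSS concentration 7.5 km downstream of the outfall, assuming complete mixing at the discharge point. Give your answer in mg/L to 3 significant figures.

8.92 mg/L

After complete mixing, C₀ = (0.67·140 + 18.5·4.95) / 19.17 = 9.67 mg/L.
Travel time t = 7500 m / 1.4 m/s = 5357 s = 0.062 d.
C = 9.67·exp(−1.3·0.062) = 9.67·0.9226 = 8.921 mg/L.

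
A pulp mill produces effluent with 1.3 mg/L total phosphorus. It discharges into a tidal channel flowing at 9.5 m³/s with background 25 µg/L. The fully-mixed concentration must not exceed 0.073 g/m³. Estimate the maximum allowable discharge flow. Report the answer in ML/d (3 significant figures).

25 µg/L = 0.025 mg/L.
Mass balance at complete mixing: C_std·(Q_w + Q_r) = Q_w·C_e + Q_r·C_b.
Rearranging, Q_w = Q_r·(C_std − C_b)/(C_e − C_std) = 9.5·(0.073 − 0.025) / (1.3 − 0.073) = 0.3716 m³/s.
= 32.11 ML/d.

32.1 ML/d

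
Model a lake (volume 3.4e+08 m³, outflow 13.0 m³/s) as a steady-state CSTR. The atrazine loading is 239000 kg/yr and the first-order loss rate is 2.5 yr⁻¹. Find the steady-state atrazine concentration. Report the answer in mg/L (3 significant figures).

0.190 mg/L

Outflow Q = 13.0 m³/s × 3.156e+07 s/yr = 4.102e+08 m³/yr.
Steady-state CSTR mass balance: W = Q·C + k·V·C, so C = W/(Q + kV).
Q + kV = 4.102e+08 + 2.5·3.4e+08 = 1.26e+09 m³/yr.
C = 239000/1.26e+09 = 0.0001896 kg/m³ = 0.1896 mg/L.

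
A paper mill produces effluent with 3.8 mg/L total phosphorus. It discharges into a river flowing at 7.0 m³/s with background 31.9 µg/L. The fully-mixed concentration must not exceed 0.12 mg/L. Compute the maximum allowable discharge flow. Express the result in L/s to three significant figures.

31.9 µg/L = 0.0319 mg/L.
Mass balance at complete mixing: C_std·(Q_w + Q_r) = Q_w·C_e + Q_r·C_b.
Rearranging, Q_w = Q_r·(C_std − C_b)/(C_e − C_std) = 7.0·(0.12 − 0.0319) / (3.8 − 0.12) = 0.1676 m³/s.
= 167.6 L/s.

168 L/s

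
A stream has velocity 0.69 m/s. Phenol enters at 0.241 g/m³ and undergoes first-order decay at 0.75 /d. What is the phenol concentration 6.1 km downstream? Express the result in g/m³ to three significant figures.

0.223 g/m³

Travel time t = 6.1 km / 0.69 m/s = 6100/0.69 = 8841 s = 0.1023 d.
First-order decay: C = 0.241·exp(−0.75·0.1023) = 0.241·0.9261 = 0.2232 g/m³.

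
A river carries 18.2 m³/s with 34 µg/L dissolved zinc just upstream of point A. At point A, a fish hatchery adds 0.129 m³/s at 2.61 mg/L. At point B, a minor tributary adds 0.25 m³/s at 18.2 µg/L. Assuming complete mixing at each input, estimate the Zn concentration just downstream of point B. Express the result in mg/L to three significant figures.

34 µg/L = 0.034 mg/L.
After input A: C = (18.2·0.034 + 0.129·2.61) / 18.33 = 0.05213 mg/L.
18.2 µg/L = 0.0182 mg/L.
After input B: C = (18.33·0.05213 + 0.25·0.0182) / 18.58 = 0.05167 mg/L.

0.0517 mg/L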